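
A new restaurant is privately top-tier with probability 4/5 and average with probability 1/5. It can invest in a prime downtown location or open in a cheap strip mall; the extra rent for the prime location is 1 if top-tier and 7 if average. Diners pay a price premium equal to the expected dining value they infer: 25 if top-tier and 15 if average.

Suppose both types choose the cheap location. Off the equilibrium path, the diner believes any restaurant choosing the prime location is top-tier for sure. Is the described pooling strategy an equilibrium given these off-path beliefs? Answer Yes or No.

On path, the diner holds the prior and pays 4/5·25 + 1/5·15 = 23. Off path (the prime location), believing top-tier, it pays 25.
top-tier: the cheap location nets 23; the prime location nets 25 − 1 = 24. top-tier would deviate.
average: the cheap location nets 23; the prime location nets 25 − 7 = 18. average stays.
A type deviates, so pooling fails.

No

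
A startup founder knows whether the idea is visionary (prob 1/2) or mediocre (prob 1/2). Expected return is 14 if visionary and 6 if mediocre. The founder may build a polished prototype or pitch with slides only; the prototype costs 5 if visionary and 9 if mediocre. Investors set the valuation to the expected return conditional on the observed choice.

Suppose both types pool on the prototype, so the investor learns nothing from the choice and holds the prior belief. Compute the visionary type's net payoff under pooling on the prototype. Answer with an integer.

Pooled valuation = 1/2·14 + 1/2·6 = 10.
visionary pays cost 5 for the prototype, so net payoff = 10 − 5 = 5.

5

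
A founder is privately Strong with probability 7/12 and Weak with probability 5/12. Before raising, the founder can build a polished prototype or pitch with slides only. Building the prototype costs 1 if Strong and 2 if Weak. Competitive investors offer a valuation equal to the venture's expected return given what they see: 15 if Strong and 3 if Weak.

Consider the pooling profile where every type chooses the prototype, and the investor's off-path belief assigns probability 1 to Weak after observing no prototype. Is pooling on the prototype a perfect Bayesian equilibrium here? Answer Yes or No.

Yes

On path, the investor holds the prior and pays 7/12·15 + 5/12·3 = 10. Off path (no prototype), believing Weak, it pays 3.
Strong: the prototype nets 10 − 1 = 9; no prototype nets 3. Strong stays.
Weak: the prototype nets 10 − 2 = 8; no prototype nets 3. Weak stays.
No type deviates, so pooling is sustained.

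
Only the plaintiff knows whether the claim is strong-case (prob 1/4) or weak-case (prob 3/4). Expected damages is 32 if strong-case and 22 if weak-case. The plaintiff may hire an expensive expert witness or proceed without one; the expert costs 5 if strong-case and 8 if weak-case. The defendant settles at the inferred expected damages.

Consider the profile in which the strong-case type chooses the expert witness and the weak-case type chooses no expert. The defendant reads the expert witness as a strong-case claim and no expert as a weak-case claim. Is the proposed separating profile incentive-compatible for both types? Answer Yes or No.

No

Under these beliefs, the expert witness earns settlement 32 and no expert earns settlement 22.
strong-case: the expert witness nets 32 − 5 = 27; no expert nets 22. strong-case prefers the expert witness.
weak-case: the expert witness nets 32 − 8 = 24; no expert nets 22. weak-case would deviate to the expert witness.
weak-case has a profitable deviation, so the profile is not an equilibrium.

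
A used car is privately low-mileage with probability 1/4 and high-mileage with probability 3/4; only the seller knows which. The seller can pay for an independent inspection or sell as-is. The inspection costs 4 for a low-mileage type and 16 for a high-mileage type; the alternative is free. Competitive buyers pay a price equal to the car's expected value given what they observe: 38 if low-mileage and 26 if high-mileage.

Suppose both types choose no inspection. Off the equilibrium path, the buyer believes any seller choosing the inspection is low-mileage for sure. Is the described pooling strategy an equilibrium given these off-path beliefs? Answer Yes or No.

On path, the buyer holds the prior and pays 1/4·38 + 3/4·26 = 29. Off path (the inspection), believing low-mileage, it pays 38.
low-mileage: no inspection nets 29; the inspection nets 38 − 4 = 34. low-mileage would deviate.
high-mileage: no inspection nets 29; the inspection nets 38 − 16 = 22. high-mileage stays.
A type deviates, so pooling fails.

No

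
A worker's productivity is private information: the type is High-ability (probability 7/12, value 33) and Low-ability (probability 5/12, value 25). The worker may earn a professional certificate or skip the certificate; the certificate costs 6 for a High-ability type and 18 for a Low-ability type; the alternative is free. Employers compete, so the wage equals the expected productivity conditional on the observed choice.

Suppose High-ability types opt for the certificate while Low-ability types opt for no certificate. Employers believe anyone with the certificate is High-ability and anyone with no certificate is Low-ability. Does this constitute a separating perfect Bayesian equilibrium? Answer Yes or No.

Yes

Under these beliefs, the certificate earns wage 33 and no certificate earns wage 25.
High-ability: the certificate nets 33 − 6 = 27; no certificate nets 25. High-ability prefers the certificate.
Low-ability: the certificate nets 33 − 18 = 15; no certificate nets 25. Low-ability prefers no certificate.
Neither type deviates, so the separating profile is an equilibrium.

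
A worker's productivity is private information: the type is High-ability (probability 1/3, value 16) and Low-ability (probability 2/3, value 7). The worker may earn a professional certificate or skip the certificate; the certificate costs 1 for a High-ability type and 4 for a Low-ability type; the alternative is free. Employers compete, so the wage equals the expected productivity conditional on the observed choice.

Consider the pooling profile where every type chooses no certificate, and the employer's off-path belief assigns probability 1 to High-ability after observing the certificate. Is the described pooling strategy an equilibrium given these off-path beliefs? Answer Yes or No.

On path, the employer holds the prior and pays 1/3·16 + 2/3·7 = 10. Off path (the certificate), believing High-ability, it pays 16.
High-ability: no certificate nets 10; the certificate nets 16 − 1 = 15. High-ability would deviate.
Low-ability: no certificate nets 10; the certificate nets 16 − 4 = 12. Low-ability would deviate.
A type deviates, so pooling fails.

No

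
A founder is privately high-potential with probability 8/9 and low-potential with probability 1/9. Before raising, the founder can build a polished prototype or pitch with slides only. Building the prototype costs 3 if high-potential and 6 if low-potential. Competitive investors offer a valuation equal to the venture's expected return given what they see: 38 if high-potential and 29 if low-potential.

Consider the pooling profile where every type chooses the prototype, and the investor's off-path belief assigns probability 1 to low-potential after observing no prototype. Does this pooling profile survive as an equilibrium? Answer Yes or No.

Yes

On path, the investor holds the prior and pays 8/9·38 + 1/9·29 = 37. Off path (no prototype), believing low-potential, it pays 29.
high-potential: the prototype nets 37 − 3 = 34; no prototype nets 29. high-potential stays.
low-potential: the prototype nets 37 − 6 = 31; no prototype nets 29. low-potential stays.
No type deviates, so pooling is sustained.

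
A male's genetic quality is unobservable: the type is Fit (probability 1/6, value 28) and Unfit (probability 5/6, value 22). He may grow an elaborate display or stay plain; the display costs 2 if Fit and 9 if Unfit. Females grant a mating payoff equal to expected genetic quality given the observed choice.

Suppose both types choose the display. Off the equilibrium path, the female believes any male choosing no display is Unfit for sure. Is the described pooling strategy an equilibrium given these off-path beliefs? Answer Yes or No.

On path, the female holds the prior and pays 1/6·28 + 5/6·22 = 23. Off path (no display), believing Unfit, it pays 22.
Fit: the display nets 23 − 2 = 21; no display nets 22. Fit would deviate.
Unfit: the display nets 23 − 9 = 14; no display nets 22. Unfit would deviate.
A type deviates, so pooling fails.

No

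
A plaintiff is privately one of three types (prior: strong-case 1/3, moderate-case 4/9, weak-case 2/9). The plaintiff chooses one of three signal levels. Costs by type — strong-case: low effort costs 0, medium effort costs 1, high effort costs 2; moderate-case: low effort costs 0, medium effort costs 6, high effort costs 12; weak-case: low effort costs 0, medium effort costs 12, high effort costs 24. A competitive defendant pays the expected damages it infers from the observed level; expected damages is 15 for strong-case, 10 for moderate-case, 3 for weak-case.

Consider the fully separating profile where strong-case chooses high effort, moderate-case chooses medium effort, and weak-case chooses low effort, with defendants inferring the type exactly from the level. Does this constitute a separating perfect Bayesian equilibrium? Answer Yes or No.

Separating settlements: high effort → 15, medium effort → 10, low effort → 3.
strong-case (assigned high effort): low effort: 3 − 0 = 3; medium effort: 10 − 1 = 9; high effort: 15 − 2 = 13. strong-case stays.
moderate-case (assigned medium effort): low effort: 3 − 0 = 3; medium effort: 10 − 6 = 4; high effort: 15 − 12 = 3. moderate-case stays.
weak-case (assigned low effort): low effort: 3 − 0 = 3; medium effort: 10 − 12 = -2; high effort: 15 − 24 = -9. weak-case stays.
Every type prefers its assigned level; separation holds.

Yes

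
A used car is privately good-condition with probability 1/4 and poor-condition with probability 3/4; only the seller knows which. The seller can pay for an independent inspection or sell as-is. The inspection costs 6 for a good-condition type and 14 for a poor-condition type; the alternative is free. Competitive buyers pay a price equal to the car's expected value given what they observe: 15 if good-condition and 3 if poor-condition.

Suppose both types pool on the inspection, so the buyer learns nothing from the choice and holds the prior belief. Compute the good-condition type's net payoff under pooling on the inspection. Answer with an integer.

Pooled price = 1/4·15 + 3/4·3 = 6.
good-condition pays cost 6 for the inspection, so net payoff = 6 − 6 = 0.

0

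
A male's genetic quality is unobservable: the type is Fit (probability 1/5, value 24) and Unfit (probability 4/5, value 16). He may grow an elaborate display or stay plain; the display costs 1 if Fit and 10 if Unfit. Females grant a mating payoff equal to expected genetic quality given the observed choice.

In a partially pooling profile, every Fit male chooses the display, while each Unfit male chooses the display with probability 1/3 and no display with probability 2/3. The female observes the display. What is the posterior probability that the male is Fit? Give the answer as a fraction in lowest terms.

P(the display) = (1/5)·1 + (4/5)·(1/3) = 7/15.
By Bayes' rule, P(Fit | the display) = (1/5) / (7/15) = 3/7.

3/7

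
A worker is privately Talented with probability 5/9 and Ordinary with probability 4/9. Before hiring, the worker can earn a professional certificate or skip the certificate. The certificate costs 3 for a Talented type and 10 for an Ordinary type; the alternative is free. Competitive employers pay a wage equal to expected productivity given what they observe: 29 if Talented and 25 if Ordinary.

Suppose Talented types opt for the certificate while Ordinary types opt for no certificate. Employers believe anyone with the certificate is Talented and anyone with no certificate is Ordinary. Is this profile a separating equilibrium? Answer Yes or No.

Yes

Under these beliefs, the certificate earns wage 29 and no certificate earns wage 25.
Talented: the certificate nets 29 − 3 = 26; no certificate nets 25. Talented prefers the certificate.
Ordinary: the certificate nets 29 − 10 = 19; no certificate nets 25. Ordinary prefers no certificate.
Neither type deviates, so the separating profile is an equilibrium.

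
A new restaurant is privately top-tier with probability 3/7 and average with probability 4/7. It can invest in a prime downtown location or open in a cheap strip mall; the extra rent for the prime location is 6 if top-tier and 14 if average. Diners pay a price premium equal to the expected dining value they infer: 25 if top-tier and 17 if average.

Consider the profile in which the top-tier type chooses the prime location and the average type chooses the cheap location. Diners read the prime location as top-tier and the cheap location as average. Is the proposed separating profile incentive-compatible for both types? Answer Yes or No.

Yes

Under these beliefs, the prime location earns price premium 25 and the cheap location earns price premium 17.
top-tier: the prime location nets 25 − 6 = 19; the cheap location nets 17. top-tier prefers the prime location.
average: the prime location nets 25 − 14 = 11; the cheap location nets 17. average prefers the cheap location.
Neither type deviates, so the separating profile is an equilibrium.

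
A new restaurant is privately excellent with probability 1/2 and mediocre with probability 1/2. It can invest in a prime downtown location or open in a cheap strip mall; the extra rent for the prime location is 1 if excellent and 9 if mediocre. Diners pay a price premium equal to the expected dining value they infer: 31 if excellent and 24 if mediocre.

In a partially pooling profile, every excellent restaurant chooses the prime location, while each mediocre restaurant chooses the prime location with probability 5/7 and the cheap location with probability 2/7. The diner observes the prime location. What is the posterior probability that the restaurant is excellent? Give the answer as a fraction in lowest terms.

P(the prime location) = (1/2)·1 + (1/2)·(5/7) = 6/7.
By Bayes' rule, P(excellent | the prime location) = (1/2) / (6/7) = 7/12.

7/12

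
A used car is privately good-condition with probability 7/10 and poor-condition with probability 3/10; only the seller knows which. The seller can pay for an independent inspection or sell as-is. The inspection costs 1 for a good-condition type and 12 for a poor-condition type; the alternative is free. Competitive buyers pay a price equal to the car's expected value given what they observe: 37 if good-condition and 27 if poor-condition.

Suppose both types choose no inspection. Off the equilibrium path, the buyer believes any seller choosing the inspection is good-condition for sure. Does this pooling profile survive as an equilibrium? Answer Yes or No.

No

On path, the buyer holds the prior and pays 7/10·37 + 3/10·27 = 34. Off path (the inspection), believing good-condition, it pays 37.
good-condition: no inspection nets 34; the inspection nets 37 − 1 = 36. good-condition would deviate.
poor-condition: no inspection nets 34; the inspection nets 37 − 12 = 25. poor-condition stays.
A type deviates, so pooling fails.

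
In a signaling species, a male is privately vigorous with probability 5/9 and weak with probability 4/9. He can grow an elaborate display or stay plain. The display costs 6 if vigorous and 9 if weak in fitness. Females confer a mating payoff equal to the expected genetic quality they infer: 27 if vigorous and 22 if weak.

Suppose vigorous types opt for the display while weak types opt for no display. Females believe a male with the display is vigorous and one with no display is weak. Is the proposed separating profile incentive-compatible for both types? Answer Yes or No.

No

Under these beliefs, the display earns mating payoff 27 and no display earns mating payoff 22.
vigorous: the display nets 27 − 6 = 21; no display nets 22. vigorous would deviate to no display.
weak: the display nets 27 − 9 = 18; no display nets 22. weak prefers no display.
vigorous has a profitable deviation, so the profile is not an equilibrium.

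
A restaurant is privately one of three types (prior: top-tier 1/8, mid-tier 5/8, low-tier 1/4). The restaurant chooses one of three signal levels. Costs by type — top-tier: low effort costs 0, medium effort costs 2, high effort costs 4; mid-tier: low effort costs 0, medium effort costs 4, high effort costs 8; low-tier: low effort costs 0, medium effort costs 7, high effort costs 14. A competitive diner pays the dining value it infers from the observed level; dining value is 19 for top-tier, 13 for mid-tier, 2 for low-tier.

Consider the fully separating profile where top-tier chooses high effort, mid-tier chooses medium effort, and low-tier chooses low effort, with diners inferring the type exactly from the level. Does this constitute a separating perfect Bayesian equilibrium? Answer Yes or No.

Separating price premiums: high effort → 19, medium effort → 13, low effort → 2.
top-tier (assigned high effort): low effort: 2 − 0 = 2; medium effort: 13 − 2 = 11; high effort: 19 − 4 = 15. top-tier stays.
mid-tier (assigned medium effort): low effort: 2 − 0 = 2; medium effort: 13 − 4 = 9; high effort: 19 − 8 = 11. mid-tier prefers high effort.
low-tier (assigned low effort): low effort: 2 − 0 = 2; medium effort: 13 − 7 = 6; high effort: 19 − 14 = 5. low-tier prefers medium effort.
At least one type deviates; the separating profile fails.

No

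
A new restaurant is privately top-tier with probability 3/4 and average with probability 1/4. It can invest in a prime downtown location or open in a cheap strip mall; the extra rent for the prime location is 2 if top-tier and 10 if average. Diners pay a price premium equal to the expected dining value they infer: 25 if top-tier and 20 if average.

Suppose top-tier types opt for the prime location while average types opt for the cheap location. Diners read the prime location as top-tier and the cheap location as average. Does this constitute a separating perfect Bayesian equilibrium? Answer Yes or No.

Yes

Under these beliefs, the prime location earns price premium 25 and the cheap location earns price premium 20.
top-tier: the prime location nets 25 − 2 = 23; the cheap location nets 20. top-tier prefers the prime location.
average: the prime location nets 25 − 10 = 15; the cheap location nets 20. average prefers the cheap location.
Neither type deviates, so the separating profile is an equilibrium.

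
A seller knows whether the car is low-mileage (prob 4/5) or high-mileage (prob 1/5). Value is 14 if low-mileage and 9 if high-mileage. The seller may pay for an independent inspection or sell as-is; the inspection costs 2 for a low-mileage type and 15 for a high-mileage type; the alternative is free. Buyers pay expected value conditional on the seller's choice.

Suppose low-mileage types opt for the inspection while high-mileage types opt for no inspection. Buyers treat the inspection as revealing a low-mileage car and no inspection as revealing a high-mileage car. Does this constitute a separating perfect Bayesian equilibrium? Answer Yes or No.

Under these beliefs, the inspection earns price 14 and no inspection earns price 9.
low-mileage: the inspection nets 14 − 2 = 12; no inspection nets 9. low-mileage prefers the inspection.
high-mileage: the inspection nets 14 − 15 = -1; no inspection nets 9. high-mileage prefers no inspection.
Neither type deviates, so the separating profile is an equilibrium.

Yes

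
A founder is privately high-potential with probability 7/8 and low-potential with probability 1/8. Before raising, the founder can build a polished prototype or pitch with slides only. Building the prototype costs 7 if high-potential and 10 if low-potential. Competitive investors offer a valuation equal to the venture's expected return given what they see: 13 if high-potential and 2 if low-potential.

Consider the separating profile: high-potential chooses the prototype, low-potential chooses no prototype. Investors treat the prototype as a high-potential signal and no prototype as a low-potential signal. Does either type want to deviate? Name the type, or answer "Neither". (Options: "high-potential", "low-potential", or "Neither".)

low-potential

The prototype pays 13; no prototype pays 2.
high-potential: assigned the prototype, nets 13 − 7 = 6; deviating to no prototype nets 2.
low-potential: assigned no prototype, nets 2; deviating to the prototype nets 13 − 10 = 3.
The low-potential type gains 1 by deviating.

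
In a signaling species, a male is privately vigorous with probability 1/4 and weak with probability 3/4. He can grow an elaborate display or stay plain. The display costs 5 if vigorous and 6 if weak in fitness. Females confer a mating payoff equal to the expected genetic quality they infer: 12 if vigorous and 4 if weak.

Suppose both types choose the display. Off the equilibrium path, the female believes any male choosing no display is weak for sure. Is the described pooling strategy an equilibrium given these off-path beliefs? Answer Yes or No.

No

On path, the female holds the prior and pays 1/4·12 + 3/4·4 = 6. Off path (no display), believing weak, it pays 4.
vigorous: the display nets 6 − 5 = 1; no display nets 4. vigorous would deviate.
weak: the display nets 6 − 6 = 0; no display nets 4. weak would deviate.
A type deviates, so pooling fails.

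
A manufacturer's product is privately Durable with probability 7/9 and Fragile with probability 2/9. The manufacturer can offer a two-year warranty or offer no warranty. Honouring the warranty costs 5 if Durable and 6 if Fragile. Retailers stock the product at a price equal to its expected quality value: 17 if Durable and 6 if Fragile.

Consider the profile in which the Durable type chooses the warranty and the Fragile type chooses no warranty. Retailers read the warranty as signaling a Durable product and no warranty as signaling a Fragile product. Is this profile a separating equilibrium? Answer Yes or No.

Under these beliefs, the warranty earns price 17 and no warranty earns price 6.
Durable: the warranty nets 17 − 5 = 12; no warranty nets 6. Durable prefers the warranty.
Fragile: the warranty nets 17 − 6 = 11; no warranty nets 6. Fragile would deviate to the warranty.
Fragile has a profitable deviation, so the profile is not an equilibrium.

No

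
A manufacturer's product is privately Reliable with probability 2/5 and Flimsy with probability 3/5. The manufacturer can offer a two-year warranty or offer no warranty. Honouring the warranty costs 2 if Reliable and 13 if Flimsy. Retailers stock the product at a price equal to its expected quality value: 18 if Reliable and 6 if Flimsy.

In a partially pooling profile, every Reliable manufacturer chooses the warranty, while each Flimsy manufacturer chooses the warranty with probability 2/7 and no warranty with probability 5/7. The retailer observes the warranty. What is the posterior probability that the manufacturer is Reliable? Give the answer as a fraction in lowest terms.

P(the warranty) = (2/5)·1 + (3/5)·(2/7) = 4/7.
By Bayes' rule, P(Reliable | the warranty) = (2/5) / (4/7) = 7/10.

7/10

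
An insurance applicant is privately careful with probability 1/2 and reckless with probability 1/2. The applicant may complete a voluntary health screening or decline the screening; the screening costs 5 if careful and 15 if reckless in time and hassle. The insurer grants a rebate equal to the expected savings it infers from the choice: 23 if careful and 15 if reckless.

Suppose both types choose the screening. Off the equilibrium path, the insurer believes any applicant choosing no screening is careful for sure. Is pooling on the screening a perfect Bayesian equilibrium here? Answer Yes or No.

No

On path, the insurer holds the prior and pays 1/2·23 + 1/2·15 = 19. Off path (no screening), believing careful, it pays 23.
careful: the screening nets 19 − 5 = 14; no screening nets 23. careful would deviate.
reckless: the screening nets 19 − 15 = 4; no screening nets 23. reckless would deviate.
A type deviates, so pooling fails.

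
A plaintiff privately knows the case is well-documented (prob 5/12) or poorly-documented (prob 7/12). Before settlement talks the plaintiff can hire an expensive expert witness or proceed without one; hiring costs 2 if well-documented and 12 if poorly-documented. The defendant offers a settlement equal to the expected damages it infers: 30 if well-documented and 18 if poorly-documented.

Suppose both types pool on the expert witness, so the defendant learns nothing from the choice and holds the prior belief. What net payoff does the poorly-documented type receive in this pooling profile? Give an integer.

11

Pooled settlement = 5/12·30 + 7/12·18 = 23.
poorly-documented pays cost 12 for the expert witness, so net payoff = 23 − 12 = 11.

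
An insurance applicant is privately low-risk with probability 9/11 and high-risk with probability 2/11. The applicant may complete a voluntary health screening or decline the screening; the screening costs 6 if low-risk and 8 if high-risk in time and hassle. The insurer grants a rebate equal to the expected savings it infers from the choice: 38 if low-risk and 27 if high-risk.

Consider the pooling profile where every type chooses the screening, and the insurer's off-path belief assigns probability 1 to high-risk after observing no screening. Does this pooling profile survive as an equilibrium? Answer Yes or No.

On path, the insurer holds the prior and pays 9/11·38 + 2/11·27 = 36. Off path (no screening), believing high-risk, it pays 27.
low-risk: the screening nets 36 − 6 = 30; no screening nets 27. low-risk stays.
high-risk: the screening nets 36 − 8 = 28; no screening nets 27. high-risk stays.
No type deviates, so pooling is sustained.

Yes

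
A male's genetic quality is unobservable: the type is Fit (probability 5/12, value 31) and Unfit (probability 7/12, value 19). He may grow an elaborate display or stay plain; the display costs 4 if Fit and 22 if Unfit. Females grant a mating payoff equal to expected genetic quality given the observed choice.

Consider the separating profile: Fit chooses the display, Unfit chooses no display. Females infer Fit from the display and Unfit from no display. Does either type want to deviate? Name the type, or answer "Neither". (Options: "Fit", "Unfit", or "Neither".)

The display pays 31; no display pays 19.
Fit: assigned the display, nets 31 − 4 = 27; deviating to no display nets 19.
Unfit: assigned no display, nets 19; deviating to the display nets 31 − 22 = 9.
Both types strictly prefer their assigned action; no profitable deviation.

Neither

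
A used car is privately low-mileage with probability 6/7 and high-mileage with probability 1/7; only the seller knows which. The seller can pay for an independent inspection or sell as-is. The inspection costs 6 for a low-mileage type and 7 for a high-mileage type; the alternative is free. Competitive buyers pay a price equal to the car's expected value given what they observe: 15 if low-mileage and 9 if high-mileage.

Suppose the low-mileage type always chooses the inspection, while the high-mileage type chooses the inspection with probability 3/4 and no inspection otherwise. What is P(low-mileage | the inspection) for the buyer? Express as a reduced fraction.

8/9

P(the inspection) = (6/7)·1 + (1/7)·(3/4) = 27/28.
By Bayes' rule, P(low-mileage | the inspection) = (6/7) / (27/28) = 8/9.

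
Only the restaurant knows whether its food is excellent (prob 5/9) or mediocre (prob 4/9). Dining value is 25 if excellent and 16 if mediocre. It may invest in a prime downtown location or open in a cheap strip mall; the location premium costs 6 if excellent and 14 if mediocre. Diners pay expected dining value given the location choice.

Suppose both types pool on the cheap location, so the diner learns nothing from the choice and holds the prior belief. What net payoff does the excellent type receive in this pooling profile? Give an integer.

21

Pooled price premium = 5/9·25 + 4/9·16 = 21.
excellent pays no cost for the cheap location, so net payoff = 21.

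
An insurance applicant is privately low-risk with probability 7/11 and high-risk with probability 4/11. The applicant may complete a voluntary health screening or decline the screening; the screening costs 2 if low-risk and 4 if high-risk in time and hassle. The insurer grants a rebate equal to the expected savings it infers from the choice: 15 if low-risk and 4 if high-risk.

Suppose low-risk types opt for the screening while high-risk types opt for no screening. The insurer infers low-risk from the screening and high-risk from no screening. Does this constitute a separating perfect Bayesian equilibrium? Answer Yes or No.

Under these beliefs, the screening earns rebate 15 and no screening earns rebate 4.
low-risk: the screening nets 15 − 2 = 13; no screening nets 4. low-risk prefers the screening.
high-risk: the screening nets 15 − 4 = 11; no screening nets 4. high-risk would deviate to the screening.
high-risk has a profitable deviation, so the profile is not an equilibrium.

No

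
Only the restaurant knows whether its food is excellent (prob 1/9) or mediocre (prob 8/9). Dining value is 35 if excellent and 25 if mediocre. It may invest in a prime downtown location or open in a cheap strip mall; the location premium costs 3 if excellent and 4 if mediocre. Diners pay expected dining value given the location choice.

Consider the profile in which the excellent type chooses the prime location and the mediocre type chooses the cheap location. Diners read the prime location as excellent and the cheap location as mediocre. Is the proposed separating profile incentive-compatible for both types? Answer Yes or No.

Under these beliefs, the prime location earns price premium 35 and the cheap location earns price premium 25.
excellent: the prime location nets 35 − 3 = 32; the cheap location nets 25. excellent prefers the prime location.
mediocre: the prime location nets 35 − 4 = 31; the cheap location nets 25. mediocre would deviate to the prime location.
mediocre has a profitable deviation, so the profile is not an equilibrium.

No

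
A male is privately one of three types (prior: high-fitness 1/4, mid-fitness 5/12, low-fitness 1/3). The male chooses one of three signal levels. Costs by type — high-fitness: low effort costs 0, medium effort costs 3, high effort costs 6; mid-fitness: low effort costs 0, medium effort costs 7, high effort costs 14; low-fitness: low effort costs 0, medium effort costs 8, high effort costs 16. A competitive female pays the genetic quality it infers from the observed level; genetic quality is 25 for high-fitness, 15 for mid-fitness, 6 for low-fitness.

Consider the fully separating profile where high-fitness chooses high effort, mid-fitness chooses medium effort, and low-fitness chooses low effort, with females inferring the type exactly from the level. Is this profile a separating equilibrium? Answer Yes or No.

No

Separating mating payoffs: high effort → 25, medium effort → 15, low effort → 6.
high-fitness (assigned high effort): low effort: 6 − 0 = 6; medium effort: 15 − 3 = 12; high effort: 25 − 6 = 19. high-fitness stays.
mid-fitness (assigned medium effort): low effort: 6 − 0 = 6; medium effort: 15 − 7 = 8; high effort: 25 − 14 = 11. mid-fitness prefers high effort.
low-fitness (assigned low effort): low effort: 6 − 0 = 6; medium effort: 15 − 8 = 7; high effort: 25 − 16 = 9. low-fitness prefers high effort.
At least one type deviates; the separating profile fails.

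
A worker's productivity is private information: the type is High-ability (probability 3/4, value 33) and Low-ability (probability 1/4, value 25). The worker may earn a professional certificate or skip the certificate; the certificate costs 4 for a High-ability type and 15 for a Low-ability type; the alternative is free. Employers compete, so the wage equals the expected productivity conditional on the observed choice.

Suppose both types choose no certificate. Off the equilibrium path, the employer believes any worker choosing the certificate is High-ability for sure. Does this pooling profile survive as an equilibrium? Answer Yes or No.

Yes

On path, the employer holds the prior and pays 3/4·33 + 1/4·25 = 31. Off path (the certificate), believing High-ability, it pays 33.
High-ability: no certificate nets 31; the certificate nets 33 − 4 = 29. High-ability stays.
Low-ability: no certificate nets 31; the certificate nets 33 − 15 = 18. Low-ability stays.
No type deviates, so pooling is sustained.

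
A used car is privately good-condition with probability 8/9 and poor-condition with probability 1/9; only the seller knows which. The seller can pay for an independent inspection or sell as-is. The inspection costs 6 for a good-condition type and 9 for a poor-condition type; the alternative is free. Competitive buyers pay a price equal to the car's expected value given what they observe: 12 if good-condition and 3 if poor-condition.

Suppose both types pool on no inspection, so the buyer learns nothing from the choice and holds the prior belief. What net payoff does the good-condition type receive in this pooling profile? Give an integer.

11

Pooled price = 8/9·12 + 1/9·3 = 11.
good-condition pays no cost for no inspection, so net payoff = 11.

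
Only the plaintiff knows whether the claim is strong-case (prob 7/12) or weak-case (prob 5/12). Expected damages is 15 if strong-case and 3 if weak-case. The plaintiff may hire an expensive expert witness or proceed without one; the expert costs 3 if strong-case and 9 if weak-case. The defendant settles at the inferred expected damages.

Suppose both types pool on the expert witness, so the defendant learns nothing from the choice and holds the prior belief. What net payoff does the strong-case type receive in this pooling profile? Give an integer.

7

Pooled settlement = 7/12·15 + 5/12·3 = 10.
strong-case pays cost 3 for the expert witness, so net payoff = 10 − 3 = 7.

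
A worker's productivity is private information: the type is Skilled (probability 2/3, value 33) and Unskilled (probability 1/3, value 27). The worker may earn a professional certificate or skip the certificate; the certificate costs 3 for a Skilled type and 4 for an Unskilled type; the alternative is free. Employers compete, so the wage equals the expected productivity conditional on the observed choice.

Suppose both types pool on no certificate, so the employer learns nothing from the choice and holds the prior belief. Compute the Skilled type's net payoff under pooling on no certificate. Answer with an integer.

31

Pooled wage = 2/3·33 + 1/3·27 = 31.
Skilled pays no cost for no certificate, so net payoff = 31.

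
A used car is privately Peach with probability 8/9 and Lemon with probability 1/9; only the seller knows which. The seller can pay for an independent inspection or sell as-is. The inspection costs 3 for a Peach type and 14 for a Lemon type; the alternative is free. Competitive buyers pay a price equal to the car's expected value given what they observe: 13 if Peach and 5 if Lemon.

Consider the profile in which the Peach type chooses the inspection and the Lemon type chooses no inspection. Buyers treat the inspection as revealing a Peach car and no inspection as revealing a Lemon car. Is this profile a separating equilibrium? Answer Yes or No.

Yes

Under these beliefs, the inspection earns price 13 and no inspection earns price 5.
Peach: the inspection nets 13 − 3 = 10; no inspection nets 5. Peach prefers the inspection.
Lemon: the inspection nets 13 − 14 = -1; no inspection nets 5. Lemon prefers no inspection.
Neither type deviates, so the separating profile is an equilibrium.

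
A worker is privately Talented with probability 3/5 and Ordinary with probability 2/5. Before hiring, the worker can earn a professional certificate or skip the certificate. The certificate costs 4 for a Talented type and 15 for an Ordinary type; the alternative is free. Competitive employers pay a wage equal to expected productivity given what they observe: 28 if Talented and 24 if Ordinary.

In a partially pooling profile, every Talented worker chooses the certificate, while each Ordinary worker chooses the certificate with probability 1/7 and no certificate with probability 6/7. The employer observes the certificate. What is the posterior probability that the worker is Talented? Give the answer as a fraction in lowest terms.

21/23

P(the certificate) = (3/5)·1 + (2/5)·(1/7) = 23/35.
By Bayes' rule, P(Talented | the certificate) = (3/5) / (23/35) = 21/23.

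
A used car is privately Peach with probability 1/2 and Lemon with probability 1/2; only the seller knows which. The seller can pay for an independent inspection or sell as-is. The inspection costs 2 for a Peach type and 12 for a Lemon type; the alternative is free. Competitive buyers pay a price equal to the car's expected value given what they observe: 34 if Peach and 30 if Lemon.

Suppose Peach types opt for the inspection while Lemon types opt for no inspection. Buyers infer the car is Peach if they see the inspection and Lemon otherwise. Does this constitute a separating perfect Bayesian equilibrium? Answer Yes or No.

Yes

Under these beliefs, the inspection earns price 34 and no inspection earns price 30.
Peach: the inspection nets 34 − 2 = 32; no inspection nets 30. Peach prefers the inspection.
Lemon: the inspection nets 34 − 12 = 22; no inspection nets 30. Lemon prefers no inspection.
Neither type deviates, so the separating profile is an equilibrium.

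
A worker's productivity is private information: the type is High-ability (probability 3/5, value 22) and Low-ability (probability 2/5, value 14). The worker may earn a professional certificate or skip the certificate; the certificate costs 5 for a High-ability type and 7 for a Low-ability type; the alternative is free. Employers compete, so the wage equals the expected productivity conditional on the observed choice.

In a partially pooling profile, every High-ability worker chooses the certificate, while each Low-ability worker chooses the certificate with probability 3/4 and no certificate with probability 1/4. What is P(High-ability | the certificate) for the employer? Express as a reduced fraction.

2/3

P(the certificate) = (3/5)·1 + (2/5)·(3/4) = 9/10.
By Bayes' rule, P(High-ability | the certificate) = (3/5) / (9/10) = 2/3.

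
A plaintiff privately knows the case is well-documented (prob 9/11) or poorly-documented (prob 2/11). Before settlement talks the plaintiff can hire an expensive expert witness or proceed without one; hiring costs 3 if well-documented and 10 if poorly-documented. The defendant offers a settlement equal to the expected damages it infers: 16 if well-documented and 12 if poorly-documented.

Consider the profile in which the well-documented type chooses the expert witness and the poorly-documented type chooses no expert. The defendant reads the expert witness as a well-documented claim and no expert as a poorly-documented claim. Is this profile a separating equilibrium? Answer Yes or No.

Yes

Under these beliefs, the expert witness earns settlement 16 and no expert earns settlement 12.
well-documented: the expert witness nets 16 − 3 = 13; no expert nets 12. well-documented prefers the expert witness.
poorly-documented: the expert witness nets 16 − 10 = 6; no expert nets 12. poorly-documented prefers no expert.
Neither type deviates, so the separating profile is an equilibrium.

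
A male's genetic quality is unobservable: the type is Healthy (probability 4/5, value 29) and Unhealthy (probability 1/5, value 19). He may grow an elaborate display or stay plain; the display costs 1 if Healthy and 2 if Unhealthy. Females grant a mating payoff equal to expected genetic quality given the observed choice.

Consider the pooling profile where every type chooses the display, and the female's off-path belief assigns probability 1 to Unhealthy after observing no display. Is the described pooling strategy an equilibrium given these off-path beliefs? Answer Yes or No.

On path, the female holds the prior and pays 4/5·29 + 1/5·19 = 27. Off path (no display), believing Unhealthy, it pays 19.
Healthy: the display nets 27 − 1 = 26; no display nets 19. Healthy stays.
Unhealthy: the display nets 27 − 2 = 25; no display nets 19. Unhealthy stays.
No type deviates, so pooling is sustained.

Yes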